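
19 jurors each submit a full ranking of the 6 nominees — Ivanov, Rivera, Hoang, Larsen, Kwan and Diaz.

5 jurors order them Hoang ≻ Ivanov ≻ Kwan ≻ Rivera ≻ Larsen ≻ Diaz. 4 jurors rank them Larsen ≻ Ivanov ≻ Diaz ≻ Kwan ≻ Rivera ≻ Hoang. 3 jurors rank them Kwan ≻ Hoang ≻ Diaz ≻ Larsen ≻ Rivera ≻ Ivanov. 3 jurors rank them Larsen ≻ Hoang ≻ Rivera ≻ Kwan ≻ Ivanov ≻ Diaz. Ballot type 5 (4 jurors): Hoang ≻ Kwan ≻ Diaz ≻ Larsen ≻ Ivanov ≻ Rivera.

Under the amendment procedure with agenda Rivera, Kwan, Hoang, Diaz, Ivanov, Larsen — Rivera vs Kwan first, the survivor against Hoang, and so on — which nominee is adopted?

Hoang

Round 1: Rivera vs Kwan — 3–16, Kwan advances.
Round 2: Kwan vs Hoang — 7–12, Hoang advances.
Round 3: Hoang vs Diaz — 15–4, Hoang advances.
Round 4: Hoang vs Ivanov — 15–4, Hoang advances.
Round 5: Hoang vs Larsen — 12–7, Hoang advances.
The agenda winner is Hoang.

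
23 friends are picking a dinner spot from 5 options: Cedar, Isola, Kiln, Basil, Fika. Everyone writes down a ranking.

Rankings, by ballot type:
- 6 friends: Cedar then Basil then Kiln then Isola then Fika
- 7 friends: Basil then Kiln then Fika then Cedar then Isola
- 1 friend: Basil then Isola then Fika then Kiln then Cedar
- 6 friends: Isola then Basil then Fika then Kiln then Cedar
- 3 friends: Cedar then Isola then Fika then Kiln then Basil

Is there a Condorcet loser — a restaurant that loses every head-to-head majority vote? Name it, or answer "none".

Pairwise majorities:
Cedar–Isola: Cedar 16–7.
Cedar vs Kiln: 9 to 14, Kiln.
Cedar vs Basil: Basil wins 14–9.
Cedar vs Fika: Fika wins 14–9.
Isola vs Kiln: Isola is ranked higher on 1+6+3 = 10 ballots, Kiln on 13. Kiln wins 13–10.
Isola vs Basil: Isola preferred on 6+3 = 9 ballots; Basil wins 14–9.
Isola vs Fika: Isola, 16–7.
Kiln vs Basil: Kiln is ranked higher on 3 ballots, Basil on 20. Basil wins 20–3.
Kiln vs Fika: Kiln wins 13–10.
Basil vs Fika: Basil, 20–3.
Each restaurant has at least one pairwise win (Cedar beats Isola; Isola beats Fika; Kiln beats Cedar; Basil beats Cedar; Fika beats Cedar) — no Condorcet loser.

none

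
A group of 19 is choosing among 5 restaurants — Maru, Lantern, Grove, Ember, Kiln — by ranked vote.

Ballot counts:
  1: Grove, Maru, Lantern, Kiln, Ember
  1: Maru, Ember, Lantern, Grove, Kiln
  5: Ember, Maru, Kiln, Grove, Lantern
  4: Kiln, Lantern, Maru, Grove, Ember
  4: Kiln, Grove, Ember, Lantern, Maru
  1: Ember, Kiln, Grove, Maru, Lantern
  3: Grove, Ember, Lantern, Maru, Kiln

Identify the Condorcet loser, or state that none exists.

none

Pairwise majorities:
Maru vs Lantern: 1+1+5+1 = 8 for Maru, 11 for Lantern — Lantern by 11–8.
Maru vs Grove: Maru wins 10–9.
Maru vs Ember: 6 to 13, Ember.
Maru vs Kiln: Maru preferred on 1+1+5+3 = 10 ballots; Maru wins 10–9.
Lantern vs Grove: Lantern preferred on 1+4 = 5 ballots; Grove wins 14–5.
Lantern vs Ember: Lantern preferred on 1+4 = 5 ballots; Ember wins 14–5.
Lantern vs Kiln: Kiln wins 14–5.
Grove vs Ember: Grove preferred on 1+4+4+3 = 12 ballots; Grove wins 12–7.
Grove vs Kiln: 5 to 14, Kiln.
Ember vs Kiln: Ember, 10–9.
No restaurant is winless: Maru beats Grove; Lantern beats Maru; Grove beats Lantern; Ember beats Maru; Kiln beats Lantern. There is no Condorcet loser.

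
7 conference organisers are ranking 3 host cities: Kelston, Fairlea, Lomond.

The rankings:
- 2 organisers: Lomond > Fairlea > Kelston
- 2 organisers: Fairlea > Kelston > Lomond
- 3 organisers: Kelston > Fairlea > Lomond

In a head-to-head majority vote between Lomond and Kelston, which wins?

Kelston

Ballots ranking Lomond above Kelston: 2.
Ballots ranking Kelston above Lomond: 7 − 2 = 5.
Kelston wins the head-to-head 5–2.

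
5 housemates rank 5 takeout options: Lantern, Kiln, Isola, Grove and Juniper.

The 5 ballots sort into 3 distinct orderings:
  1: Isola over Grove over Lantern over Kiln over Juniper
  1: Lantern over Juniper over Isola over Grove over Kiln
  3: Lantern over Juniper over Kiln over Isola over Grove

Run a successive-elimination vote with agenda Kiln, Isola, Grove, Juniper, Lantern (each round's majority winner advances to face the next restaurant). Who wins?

Round 1: Kiln vs Isola — 3–2, Kiln advances.
Round 2: Kiln vs Grove — 3–2, Kiln advances.
Round 3: Kiln vs Juniper — 1–4, Juniper advances.
Round 4: Juniper vs Lantern — 0–5, Lantern advances.
The agenda winner is Lantern.

Lantern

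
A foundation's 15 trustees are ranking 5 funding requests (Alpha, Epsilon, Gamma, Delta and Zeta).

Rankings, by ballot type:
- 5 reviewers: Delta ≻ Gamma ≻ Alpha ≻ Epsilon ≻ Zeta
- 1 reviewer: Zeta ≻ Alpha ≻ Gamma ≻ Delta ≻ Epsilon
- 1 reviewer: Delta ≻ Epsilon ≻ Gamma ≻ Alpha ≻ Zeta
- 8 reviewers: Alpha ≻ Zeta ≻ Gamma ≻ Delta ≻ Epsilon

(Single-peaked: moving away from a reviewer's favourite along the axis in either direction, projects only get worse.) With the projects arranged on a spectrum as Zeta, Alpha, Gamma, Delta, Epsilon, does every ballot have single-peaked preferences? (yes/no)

Axis positions: Zeta=1, Alpha=2, Gamma=3, Delta=4, Epsilon=5.
Ballot type 1 (peak Delta at position 4): ranking walks positions 4-3-2-5-1, expanding outward from the peak — single-peaked.
Ballot type 2 (peak Zeta at position 1): ranking walks positions 1-2-3-4-5, expanding outward from the peak — single-peaked.
Ballot type 3 (peak Delta at position 4): ranking walks positions 4-5-3-2-1, expanding outward from the peak — single-peaked.
Ballot type 4 (peak Alpha at position 2): ranking walks positions 2-1-3-4-5, expanding outward from the peak — single-peaked.
Every ranking is single-peaked on this axis.

yes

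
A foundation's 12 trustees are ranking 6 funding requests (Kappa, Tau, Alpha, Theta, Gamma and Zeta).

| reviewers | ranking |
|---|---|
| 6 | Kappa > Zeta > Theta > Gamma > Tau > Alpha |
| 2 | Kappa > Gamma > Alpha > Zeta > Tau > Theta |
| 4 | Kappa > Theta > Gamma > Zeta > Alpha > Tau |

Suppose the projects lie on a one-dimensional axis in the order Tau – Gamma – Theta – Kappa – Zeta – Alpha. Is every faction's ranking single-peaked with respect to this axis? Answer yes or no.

no

Axis positions: Tau=1, Gamma=2, Theta=3, Kappa=4, Zeta=5, Alpha=6.
Faction 1 (peak Kappa at position 4): ranking walks positions 4-5-3-2-1-6, expanding outward from the peak — single-peaked.
Faction 2: ranking walks positions 4-2-6-5-1-3; Gamma is ranked above Theta even though Theta lies between Gamma and the peak Kappa on the axis — preferences dip and rise again. Not single-peaked.
Faction 3 (peak Kappa at position 4): ranking walks positions 4-3-2-5-6-1, expanding outward from the peak — single-peaked.
Faction 2 violates single-peakedness, so the profile is not single-peaked on this axis.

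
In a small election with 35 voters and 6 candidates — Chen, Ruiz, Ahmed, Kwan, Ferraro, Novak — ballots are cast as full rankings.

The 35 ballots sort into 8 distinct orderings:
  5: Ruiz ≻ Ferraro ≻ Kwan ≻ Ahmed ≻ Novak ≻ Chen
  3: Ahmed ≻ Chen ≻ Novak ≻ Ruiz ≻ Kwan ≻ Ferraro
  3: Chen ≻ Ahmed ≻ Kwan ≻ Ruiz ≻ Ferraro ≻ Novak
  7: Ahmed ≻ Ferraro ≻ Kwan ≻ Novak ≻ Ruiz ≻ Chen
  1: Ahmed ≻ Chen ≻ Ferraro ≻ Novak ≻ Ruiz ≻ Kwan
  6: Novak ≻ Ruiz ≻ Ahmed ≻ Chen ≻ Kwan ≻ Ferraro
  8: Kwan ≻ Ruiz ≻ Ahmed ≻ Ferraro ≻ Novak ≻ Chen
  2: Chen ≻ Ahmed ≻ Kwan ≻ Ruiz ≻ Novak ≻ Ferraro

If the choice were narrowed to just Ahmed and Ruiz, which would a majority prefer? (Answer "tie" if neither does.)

Ruiz

Ballots ranking Ahmed above Ruiz: 3 + 3 + 7 + 1 + 2 = 16.
Ballots ranking Ruiz above Ahmed: 35 − 16 = 19.
Ruiz wins the head-to-head 19–16.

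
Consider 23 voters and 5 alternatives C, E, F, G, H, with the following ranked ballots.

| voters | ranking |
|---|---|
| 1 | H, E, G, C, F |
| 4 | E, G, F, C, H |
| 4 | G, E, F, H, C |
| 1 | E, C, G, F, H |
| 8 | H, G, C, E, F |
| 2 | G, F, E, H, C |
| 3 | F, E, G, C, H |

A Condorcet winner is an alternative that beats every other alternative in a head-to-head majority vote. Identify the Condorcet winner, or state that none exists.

Check each pair by majority over 23 ballots:
C–E: E 15–8.
C vs F: F wins 13–10.
C vs G: G, 22–1.
C vs H: 8 to 15, H.
E vs F: E, 18–5.
E vs G: G, 14–9.
E vs H: E preferred on 4+4+1+2+3 = 14 ballots; E wins 14–9.
F vs G: G wins 20–3.
F vs H: 14 to 9, F.
G vs H: G, 14–9.
G beats each of C, E, F, H — G is the Condorcet winner.

G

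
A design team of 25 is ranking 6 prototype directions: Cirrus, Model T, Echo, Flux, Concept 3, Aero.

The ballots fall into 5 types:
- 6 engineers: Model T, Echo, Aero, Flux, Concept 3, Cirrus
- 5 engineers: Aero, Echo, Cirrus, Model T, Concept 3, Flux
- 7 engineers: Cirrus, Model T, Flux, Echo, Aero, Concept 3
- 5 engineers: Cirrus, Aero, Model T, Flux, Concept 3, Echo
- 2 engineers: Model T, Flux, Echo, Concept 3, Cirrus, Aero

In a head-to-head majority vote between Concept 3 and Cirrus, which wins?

Ballots ranking Concept 3 above Cirrus: 6 + 2 = 8.
Ballots ranking Cirrus above Concept 3: 25 − 8 = 17.
Cirrus wins the head-to-head 17–8.

Cirrus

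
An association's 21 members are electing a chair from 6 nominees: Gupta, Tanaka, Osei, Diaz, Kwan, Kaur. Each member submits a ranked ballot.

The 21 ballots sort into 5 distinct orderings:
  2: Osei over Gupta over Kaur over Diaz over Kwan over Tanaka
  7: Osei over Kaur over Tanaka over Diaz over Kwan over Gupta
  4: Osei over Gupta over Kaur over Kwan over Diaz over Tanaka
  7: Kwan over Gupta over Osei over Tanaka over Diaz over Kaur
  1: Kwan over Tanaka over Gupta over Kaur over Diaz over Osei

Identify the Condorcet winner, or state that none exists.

Pairwise majorities:
Gupta vs Tanaka: Gupta preferred on 2+4+7 = 13 ballots; Gupta wins 13–8.
Gupta vs Osei: 7+1 = 8 for Gupta, 13 for Osei — Osei by 13–8.
Gupta vs Diaz: 14 to 7, Gupta.
Gupta vs Kwan: 2+4 = 6 for Gupta, 15 for Kwan — Kwan by 15–6.
Gupta vs Kaur: Gupta is ranked higher on 2+4+7+1 = 14 ballots, Kaur on 7. Gupta wins 14–7.
Tanaka vs Osei: 1 for Tanaka, 20 for Osei — Osei by 20–1.
Tanaka vs Diaz: Tanaka is ranked higher on 7+7+1 = 15 ballots, Diaz on 6. Tanaka wins 15–6.
Tanaka vs Kwan: 7 for Tanaka, 14 for Kwan — Kwan by 14–7.
Tanaka vs Kaur: Tanaka preferred on 7+1 = 8 ballots; Kaur wins 13–8.
Osei vs Diaz: 2+7+4+7 = 20 for Osei, 1 for Diaz — Osei by 20–1.
Osei vs Kwan: Osei is ranked higher on 2+7+4 = 13 ballots, Kwan on 8. Osei wins 13–8.
Osei vs Kaur: 20 to 1, Osei.
Diaz vs Kwan: 9 to 12, Kwan.
Diaz vs Kaur: 7 for Diaz, 14 for Kaur — Kaur by 14–7.
Kwan vs Kaur: Kwan is ranked higher on 7+1 = 8 ballots, Kaur on 13. Kaur wins 13–8.
Only Osei has no losses; Osei is the Condorcet winner.

Osei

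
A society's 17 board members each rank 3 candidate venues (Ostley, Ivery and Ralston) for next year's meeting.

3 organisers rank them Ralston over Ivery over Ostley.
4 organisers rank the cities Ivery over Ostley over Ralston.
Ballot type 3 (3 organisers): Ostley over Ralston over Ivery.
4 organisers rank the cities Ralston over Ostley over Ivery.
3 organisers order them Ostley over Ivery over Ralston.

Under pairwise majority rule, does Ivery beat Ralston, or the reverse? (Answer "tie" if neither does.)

Ballots ranking Ivery above Ralston: 4 + 3 = 7.
Ballots ranking Ralston above Ivery: 17 − 7 = 10.
Ralston wins the head-to-head 10–7.

Ralston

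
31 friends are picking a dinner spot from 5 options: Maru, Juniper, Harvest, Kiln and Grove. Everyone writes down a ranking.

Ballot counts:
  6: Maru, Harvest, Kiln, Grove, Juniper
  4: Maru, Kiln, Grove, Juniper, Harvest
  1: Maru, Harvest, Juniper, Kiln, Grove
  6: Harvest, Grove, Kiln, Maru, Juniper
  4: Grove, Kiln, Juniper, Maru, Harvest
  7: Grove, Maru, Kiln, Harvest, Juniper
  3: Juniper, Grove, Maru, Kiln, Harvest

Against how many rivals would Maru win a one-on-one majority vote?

3

Maru against each rival (31 friends):
Maru–Juniper: Maru 24–7.
Maru–Harvest: Maru 25–6.
Maru vs Kiln: Maru, 21–10.
Maru vs Grove: Maru is ranked higher on 6+4+1 = 11 ballots, Grove on 20. Grove wins 20–11.
Maru beats Juniper, Harvest, Kiln; loses to Grove — 3 pairwise wins.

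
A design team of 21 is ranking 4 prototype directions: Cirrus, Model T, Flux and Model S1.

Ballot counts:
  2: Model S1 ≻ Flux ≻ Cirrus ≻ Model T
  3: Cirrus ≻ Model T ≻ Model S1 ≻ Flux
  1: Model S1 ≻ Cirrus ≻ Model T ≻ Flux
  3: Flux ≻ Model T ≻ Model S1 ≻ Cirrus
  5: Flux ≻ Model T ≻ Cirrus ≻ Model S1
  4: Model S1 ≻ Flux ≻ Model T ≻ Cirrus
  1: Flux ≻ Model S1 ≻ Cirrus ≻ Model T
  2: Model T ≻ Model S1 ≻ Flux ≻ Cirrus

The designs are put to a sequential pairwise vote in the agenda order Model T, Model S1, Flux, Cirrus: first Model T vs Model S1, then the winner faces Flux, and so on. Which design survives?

Flux

Round 1: Model T vs Model S1 — 13–8, Model T advances.
Round 2: Model T vs Flux — 6–15, Flux advances.
Round 3: Flux vs Cirrus — 17–4, Flux advances.
Flux survives the agenda.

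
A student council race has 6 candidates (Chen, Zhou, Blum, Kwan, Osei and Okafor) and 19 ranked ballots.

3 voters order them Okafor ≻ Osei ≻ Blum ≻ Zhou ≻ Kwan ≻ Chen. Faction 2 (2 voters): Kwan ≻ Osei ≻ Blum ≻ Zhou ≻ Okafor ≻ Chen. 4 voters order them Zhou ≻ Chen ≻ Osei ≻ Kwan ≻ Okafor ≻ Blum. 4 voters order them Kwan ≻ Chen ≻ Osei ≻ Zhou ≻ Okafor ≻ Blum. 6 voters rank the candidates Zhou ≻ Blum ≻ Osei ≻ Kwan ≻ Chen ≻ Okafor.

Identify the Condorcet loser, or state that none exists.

none

Pairwise majorities:
Chen vs Zhou: Zhou, 15–4.
Chen vs Blum: 8 to 11, Blum.
Chen vs Kwan: Chen preferred on 4 ballots; Kwan wins 15–4.
Chen vs Osei: Osei wins 11–8.
Chen–Okafor: Chen 14–5.
Zhou–Blum: Zhou 14–5.
Zhou vs Kwan: 3+4+6 = 13 for Zhou, 6 for Kwan — Zhou by 13–6.
Zhou vs Osei: Zhou is ranked higher on 4+6 = 10 ballots, Osei on 9. Zhou wins 10–9.
Zhou vs Okafor: Zhou, 16–3.
Blum vs Kwan: 3+6 = 9 for Blum, 10 for Kwan — Kwan by 10–9.
Blum vs Osei: Blum preferred on 6 ballots; Osei wins 13–6.
Blum vs Okafor: 8 to 11, Okafor.
Kwan vs Osei: Osei, 13–6.
Kwan–Okafor: Kwan 16–3.
Osei vs Okafor: Osei wins 16–3.
Each candidate has at least one pairwise win (Chen beats Okafor; Zhou beats Chen; Blum beats Chen; Kwan beats Chen; Osei beats Chen; Okafor beats Blum) — no Condorcet loser.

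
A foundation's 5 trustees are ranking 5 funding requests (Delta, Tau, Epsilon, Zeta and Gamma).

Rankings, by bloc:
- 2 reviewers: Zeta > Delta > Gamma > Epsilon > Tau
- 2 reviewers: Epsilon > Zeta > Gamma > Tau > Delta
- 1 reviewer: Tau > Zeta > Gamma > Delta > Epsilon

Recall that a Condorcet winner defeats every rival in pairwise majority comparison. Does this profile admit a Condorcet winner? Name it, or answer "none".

Zeta

Check each pair by majority over 5 ballots:
Delta–Tau: Tau 3–2.
Delta–Epsilon: Delta 3–2.
Delta vs Zeta: Zeta wins 5–0.
Delta vs Gamma: Gamma wins 3–2.
Tau vs Epsilon: Epsilon, 4–1.
Tau vs Zeta: Zeta, 4–1.
Tau vs Gamma: Gamma, 4–1.
Epsilon vs Zeta: Zeta, 3–2.
Epsilon vs Gamma: Gamma wins 3–2.
Zeta vs Gamma: Zeta wins 5–0.
Zeta wins every pairwise contest, so Zeta is the Condorcet winner.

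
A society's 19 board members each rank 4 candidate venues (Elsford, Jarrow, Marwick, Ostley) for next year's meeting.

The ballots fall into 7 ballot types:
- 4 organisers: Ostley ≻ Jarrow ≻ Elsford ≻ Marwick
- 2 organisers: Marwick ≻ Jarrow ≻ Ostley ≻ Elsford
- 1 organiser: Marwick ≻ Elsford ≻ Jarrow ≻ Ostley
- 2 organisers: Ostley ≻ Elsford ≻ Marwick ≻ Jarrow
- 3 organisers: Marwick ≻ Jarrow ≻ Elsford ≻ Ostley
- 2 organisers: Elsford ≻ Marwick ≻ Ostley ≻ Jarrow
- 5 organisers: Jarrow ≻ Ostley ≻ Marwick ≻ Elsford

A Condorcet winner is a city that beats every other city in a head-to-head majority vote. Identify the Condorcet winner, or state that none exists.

none

Check each pair by majority over 19 ballots:
Elsford vs Jarrow: 5 to 14, Jarrow.
Elsford vs Marwick: 4+2+2 = 8 for Elsford, 11 for Marwick — Marwick by 11–8.
Elsford vs Ostley: Elsford is ranked higher on 1+3+2 = 6 ballots, Ostley on 13. Ostley wins 13–6.
Jarrow vs Marwick: 9 to 10, Marwick.
Jarrow vs Ostley: 11 to 8, Jarrow.
Marwick vs Ostley: Marwick preferred on 2+1+3+2 = 8 ballots; Ostley wins 11–8.
No city is unbeaten: Elsford loses to Jarrow; Jarrow loses to Marwick; Marwick loses to Ostley; Ostley loses to Jarrow. In particular Jarrow > Ostley > Marwick > Jarrow is a majority cycle — no Condorcet winner exists.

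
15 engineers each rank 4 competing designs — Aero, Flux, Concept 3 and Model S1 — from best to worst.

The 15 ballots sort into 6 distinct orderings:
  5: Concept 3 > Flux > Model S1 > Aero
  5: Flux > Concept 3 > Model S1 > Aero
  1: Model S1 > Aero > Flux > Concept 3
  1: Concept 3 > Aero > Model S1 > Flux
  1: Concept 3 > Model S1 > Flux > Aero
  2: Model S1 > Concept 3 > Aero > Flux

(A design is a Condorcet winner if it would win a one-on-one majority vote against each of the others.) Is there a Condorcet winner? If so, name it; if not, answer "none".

Head-to-head results (15 engineers):
Aero vs Flux: Flux wins 11–4.
Aero vs Concept 3: Concept 3 wins 14–1.
Aero vs Model S1: Model S1, 14–1.
Flux–Concept 3: Concept 3 9–6.
Flux vs Model S1: Flux, 10–5.
Concept 3–Model S1: Concept 3 12–3.
Concept 3 beats each of Aero, Flux, Model S1 — Concept 3 is the Condorcet winner.

Concept 3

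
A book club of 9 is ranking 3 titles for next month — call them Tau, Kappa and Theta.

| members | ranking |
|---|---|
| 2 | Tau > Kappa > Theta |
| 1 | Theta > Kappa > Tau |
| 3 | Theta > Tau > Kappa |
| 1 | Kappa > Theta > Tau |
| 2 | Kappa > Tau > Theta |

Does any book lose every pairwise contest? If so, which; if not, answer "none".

none

Head-to-head results (9 members):
Tau vs Kappa: Tau wins 5–4.
Tau vs Theta: 2+2 = 4 for Tau, 5 for Theta — Theta by 5–4.
Kappa vs Theta: 5 to 4, Kappa.
Each book has at least one pairwise win (Tau beats Kappa; Kappa beats Theta; Theta beats Tau) — no Condorcet loser.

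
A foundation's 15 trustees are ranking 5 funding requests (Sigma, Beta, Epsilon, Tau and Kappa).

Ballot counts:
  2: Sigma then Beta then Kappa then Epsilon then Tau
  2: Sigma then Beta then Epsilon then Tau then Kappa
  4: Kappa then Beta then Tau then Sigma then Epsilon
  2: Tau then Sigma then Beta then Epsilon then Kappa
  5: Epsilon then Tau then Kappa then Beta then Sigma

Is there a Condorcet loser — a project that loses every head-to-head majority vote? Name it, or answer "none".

none

Head-to-head results (15 reviewers):
Sigma vs Beta: 6 to 9, Beta.
Sigma vs Epsilon: 2+2+4+2 = 10 for Sigma, 5 for Epsilon — Sigma by 10–5.
Sigma vs Tau: Tau wins 11–4.
Sigma vs Kappa: Kappa wins 9–6.
Beta–Epsilon: Beta 10–5.
Beta vs Tau: Beta is ranked higher on 2+2+4 = 8 ballots, Tau on 7. Beta wins 8–7.
Beta vs Kappa: Kappa wins 9–6.
Epsilon–Tau: Epsilon 9–6.
Epsilon vs Kappa: Epsilon preferred on 2+2+5 = 9 ballots; Epsilon wins 9–6.
Tau vs Kappa: 9 to 6, Tau.
Each project has at least one pairwise win (Sigma beats Epsilon; Beta beats Sigma; Epsilon beats Tau; Tau beats Sigma; Kappa beats Sigma) — no Condorcet loser.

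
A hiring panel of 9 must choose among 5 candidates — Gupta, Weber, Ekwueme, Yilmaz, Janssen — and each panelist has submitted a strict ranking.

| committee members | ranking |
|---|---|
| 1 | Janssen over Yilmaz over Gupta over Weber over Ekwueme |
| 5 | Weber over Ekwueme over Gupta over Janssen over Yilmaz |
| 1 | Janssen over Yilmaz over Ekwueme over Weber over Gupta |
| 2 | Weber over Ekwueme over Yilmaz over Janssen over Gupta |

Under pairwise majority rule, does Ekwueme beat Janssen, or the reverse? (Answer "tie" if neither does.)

Ballots ranking Ekwueme above Janssen: 5 + 2 = 7.
Ballots ranking Janssen above Ekwueme: 9 − 7 = 2.
Ekwueme wins the head-to-head 7–2.

Ekwueme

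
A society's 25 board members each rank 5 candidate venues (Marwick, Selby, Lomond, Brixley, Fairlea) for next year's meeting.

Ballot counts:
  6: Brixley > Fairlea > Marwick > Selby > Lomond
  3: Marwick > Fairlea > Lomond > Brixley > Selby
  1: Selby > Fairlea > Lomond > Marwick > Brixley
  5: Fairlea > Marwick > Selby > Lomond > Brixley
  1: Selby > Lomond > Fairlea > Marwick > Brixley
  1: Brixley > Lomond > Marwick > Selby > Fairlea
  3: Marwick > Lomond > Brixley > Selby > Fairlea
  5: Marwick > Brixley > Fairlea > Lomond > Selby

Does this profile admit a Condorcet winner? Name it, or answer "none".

none

Head-to-head results (25 organisers):
Marwick vs Selby: 6+3+5+1+3+5 = 23 for Marwick, 2 for Selby — Marwick by 23–2.
Marwick vs Lomond: Marwick preferred on 6+3+5+3+5 = 22 ballots; Marwick wins 22–3.
Marwick vs Brixley: Marwick is ranked higher on 3+1+5+1+3+5 = 18 ballots, Brixley on 7. Marwick wins 18–7.
Marwick vs Fairlea: Marwick is ranked higher on 3+1+3+5 = 12 ballots, Fairlea on 13. Fairlea wins 13–12.
Selby vs Lomond: Selby is ranked higher on 6+1+5+1 = 13 ballots, Lomond on 12. Selby wins 13–12.
Selby vs Brixley: Selby is ranked higher on 1+5+1 = 7 ballots, Brixley on 18. Brixley wins 18–7.
Selby vs Fairlea: Selby is ranked higher on 1+1+1+3 = 6 ballots, Fairlea on 19. Fairlea wins 19–6.
Lomond vs Brixley: Lomond preferred on 3+1+5+1+3 = 13 ballots; Lomond wins 13–12.
Lomond vs Fairlea: Lomond is ranked higher on 1+1+3 = 5 ballots, Fairlea on 20. Fairlea wins 20–5.
Brixley vs Fairlea: Brixley is ranked higher on 6+1+3+5 = 15 ballots, Fairlea on 10. Brixley wins 15–10.
Every city loses at least once (Marwick loses to Fairlea; Selby loses to Marwick; Lomond loses to Marwick; Brixley loses to Marwick; Fairlea loses to Brixley). The majority relation contains the cycle Marwick → Brixley → Fairlea → Marwick, so there is no Condorcet winner.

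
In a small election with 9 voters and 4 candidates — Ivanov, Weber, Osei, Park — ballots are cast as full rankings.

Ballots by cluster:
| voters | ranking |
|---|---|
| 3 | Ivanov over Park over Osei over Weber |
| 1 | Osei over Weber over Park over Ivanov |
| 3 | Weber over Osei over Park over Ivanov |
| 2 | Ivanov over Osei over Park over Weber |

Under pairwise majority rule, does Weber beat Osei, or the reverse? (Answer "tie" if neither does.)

Ballots ranking Weber above Osei: 3.
Ballots ranking Osei above Weber: 9 − 3 = 6.
Osei wins the head-to-head 6–3.

Osei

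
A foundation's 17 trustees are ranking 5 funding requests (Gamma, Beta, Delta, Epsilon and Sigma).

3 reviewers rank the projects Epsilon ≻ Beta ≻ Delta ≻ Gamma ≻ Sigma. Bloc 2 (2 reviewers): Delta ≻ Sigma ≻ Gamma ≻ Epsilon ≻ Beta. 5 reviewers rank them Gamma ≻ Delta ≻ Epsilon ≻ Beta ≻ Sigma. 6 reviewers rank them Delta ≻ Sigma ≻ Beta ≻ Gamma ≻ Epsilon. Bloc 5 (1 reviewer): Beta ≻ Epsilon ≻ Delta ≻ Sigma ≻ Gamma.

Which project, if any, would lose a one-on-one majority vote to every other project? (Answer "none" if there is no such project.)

Head-to-head results (17 reviewers):
Gamma vs Beta: Beta, 10–7.
Gamma vs Delta: 5 to 12, Delta.
Gamma vs Epsilon: Gamma wins 13–4.
Gamma vs Sigma: Sigma, 9–8.
Beta vs Delta: Delta, 13–4.
Beta vs Epsilon: 6+1 = 7 for Beta, 10 for Epsilon — Epsilon by 10–7.
Beta vs Sigma: 3+5+1 = 9 for Beta, 8 for Sigma — Beta by 9–8.
Delta vs Epsilon: Delta wins 13–4.
Delta vs Sigma: Delta is ranked higher on 3+2+5+6+1 = 17 ballots, Sigma on 0. Delta wins 17–0.
Epsilon vs Sigma: 9 to 8, Epsilon.
Every project wins at least one matchup (Gamma beats Epsilon; Beta beats Gamma; Delta beats Gamma; Epsilon beats Beta; Sigma beats Gamma), so there is no Condorcet loser.

none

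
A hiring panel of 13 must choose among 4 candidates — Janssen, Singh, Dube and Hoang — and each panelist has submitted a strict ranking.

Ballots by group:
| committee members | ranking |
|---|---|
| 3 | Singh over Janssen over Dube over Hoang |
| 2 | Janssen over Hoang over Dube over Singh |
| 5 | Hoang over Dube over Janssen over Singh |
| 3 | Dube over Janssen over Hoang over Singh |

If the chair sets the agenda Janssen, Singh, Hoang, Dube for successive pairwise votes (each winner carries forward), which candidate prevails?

Round 1: Janssen vs Singh — 10–3, Janssen advances.
Round 2: Janssen vs Hoang — 8–5, Janssen advances.
Round 3: Janssen vs Dube — 5–8, Dube advances.
The agenda winner is Dube.

Dube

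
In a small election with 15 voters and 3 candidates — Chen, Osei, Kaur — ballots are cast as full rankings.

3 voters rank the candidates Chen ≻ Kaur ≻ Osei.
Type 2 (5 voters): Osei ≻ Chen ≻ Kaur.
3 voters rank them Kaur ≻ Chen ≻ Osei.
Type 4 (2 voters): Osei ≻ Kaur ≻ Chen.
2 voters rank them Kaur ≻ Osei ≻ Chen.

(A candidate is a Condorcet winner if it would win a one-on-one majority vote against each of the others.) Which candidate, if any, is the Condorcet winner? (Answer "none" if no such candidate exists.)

Pairwise majorities:
Chen vs Osei: Chen is ranked higher on 3+3 = 6 ballots, Osei on 9. Osei wins 9–6.
Chen vs Kaur: Chen preferred on 3+5 = 8 ballots; Chen wins 8–7.
Osei vs Kaur: 5+2 = 7 for Osei, 8 for Kaur — Kaur by 8–7.
Each candidate drops at least one matchup (Chen loses to Osei; Osei loses to Kaur; Kaur loses to Chen); the cycle Chen → Kaur → Osei → Chen rules out a Condorcet winner.

none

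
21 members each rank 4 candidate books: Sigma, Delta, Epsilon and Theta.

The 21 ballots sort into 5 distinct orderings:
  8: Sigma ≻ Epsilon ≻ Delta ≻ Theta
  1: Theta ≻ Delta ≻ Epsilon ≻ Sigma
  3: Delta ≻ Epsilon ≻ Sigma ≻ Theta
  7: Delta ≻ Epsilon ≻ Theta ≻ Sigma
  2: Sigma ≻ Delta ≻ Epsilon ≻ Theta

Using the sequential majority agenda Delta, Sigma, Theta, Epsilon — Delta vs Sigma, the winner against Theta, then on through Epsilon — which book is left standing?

Round 1: Delta vs Sigma — 11–10, Delta advances.
Round 2: Delta vs Theta — 20–1, Delta advances.
Round 3: Delta vs Epsilon — 13–8, Delta advances.
The agenda winner is Delta.

Delta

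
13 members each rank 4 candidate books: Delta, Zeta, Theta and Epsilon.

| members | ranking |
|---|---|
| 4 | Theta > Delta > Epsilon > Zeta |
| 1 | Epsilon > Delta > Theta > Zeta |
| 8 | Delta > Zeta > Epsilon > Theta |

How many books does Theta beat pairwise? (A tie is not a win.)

0

Theta against each rival (13 members):
Theta vs Delta: 4 to 9, Delta.
Theta–Zeta: Zeta 8–5.
Theta vs Epsilon: Theta is ranked higher on 4 ballots, Epsilon on 9. Epsilon wins 9–4.
Theta beats no one; loses to Delta, Zeta, Epsilon — 0 pairwise wins.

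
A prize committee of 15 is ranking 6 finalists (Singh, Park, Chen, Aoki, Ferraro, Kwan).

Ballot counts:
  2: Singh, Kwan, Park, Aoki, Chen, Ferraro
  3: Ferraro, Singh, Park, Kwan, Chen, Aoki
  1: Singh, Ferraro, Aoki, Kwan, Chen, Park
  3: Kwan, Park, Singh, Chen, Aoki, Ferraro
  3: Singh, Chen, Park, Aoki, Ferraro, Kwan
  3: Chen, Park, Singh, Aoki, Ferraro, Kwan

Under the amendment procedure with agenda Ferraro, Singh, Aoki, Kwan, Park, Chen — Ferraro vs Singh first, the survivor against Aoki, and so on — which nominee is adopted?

Round 1: Ferraro vs Singh — 3–12, Singh advances.
Round 2: Singh vs Aoki — 15–0, Singh advances.
Round 3: Singh vs Kwan — 12–3, Singh advances.
Round 4: Singh vs Park — 9–6, Singh advances.
Round 5: Singh vs Chen — 12–3, Singh advances.
The agenda winner is Singh.

Singh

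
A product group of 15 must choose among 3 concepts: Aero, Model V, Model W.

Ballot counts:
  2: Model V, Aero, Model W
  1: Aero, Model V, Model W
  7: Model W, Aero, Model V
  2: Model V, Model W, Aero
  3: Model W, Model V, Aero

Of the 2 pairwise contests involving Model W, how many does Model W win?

Model W against each rival (15 engineers):
Model W vs Aero: Model W, 12–3.
Model W vs Model V: Model W wins 10–5.
Model W beats Aero, Model V — 2 pairwise wins.

2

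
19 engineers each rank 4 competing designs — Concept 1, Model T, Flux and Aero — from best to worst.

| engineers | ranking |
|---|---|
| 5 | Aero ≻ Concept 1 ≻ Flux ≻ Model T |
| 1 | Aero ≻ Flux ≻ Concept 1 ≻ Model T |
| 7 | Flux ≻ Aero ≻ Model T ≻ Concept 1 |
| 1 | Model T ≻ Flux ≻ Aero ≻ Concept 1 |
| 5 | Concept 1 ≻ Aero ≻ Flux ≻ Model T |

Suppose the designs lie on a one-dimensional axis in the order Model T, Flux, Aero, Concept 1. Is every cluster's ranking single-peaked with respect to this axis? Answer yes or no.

yes

Axis positions: Model T=1, Flux=2, Aero=3, Concept 1=4.
Cluster 1 (peak Aero at position 3): ranking walks positions 3-4-2-1, expanding outward from the peak — single-peaked.
Cluster 2 (peak Aero at position 3): ranking walks positions 3-2-4-1, expanding outward from the peak — single-peaked.
Cluster 3 (peak Flux at position 2): ranking walks positions 2-3-1-4, expanding outward from the peak — single-peaked.
Cluster 4 (peak Model T at position 1): ranking walks positions 1-2-3-4, expanding outward from the peak — single-peaked.
Cluster 5 (peak Concept 1 at position 4): ranking walks positions 4-3-2-1, expanding outward from the peak — single-peaked.
Every ranking is single-peaked on this axis.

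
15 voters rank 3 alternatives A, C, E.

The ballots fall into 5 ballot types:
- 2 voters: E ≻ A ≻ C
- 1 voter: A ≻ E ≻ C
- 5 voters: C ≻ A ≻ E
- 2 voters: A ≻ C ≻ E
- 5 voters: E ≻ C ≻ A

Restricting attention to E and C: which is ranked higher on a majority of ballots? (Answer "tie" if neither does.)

Ballots ranking E above C: 2 + 1 + 5 = 8.
Ballots ranking C above E: 15 − 8 = 7.
E wins the head-to-head 8–7.

E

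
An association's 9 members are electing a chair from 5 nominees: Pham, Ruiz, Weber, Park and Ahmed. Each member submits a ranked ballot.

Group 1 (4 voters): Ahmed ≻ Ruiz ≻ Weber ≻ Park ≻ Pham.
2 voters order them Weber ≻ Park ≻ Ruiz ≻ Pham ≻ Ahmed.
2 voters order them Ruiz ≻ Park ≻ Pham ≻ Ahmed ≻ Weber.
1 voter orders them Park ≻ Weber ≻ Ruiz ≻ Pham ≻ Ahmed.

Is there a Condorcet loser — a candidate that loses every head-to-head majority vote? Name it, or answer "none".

none

Head-to-head results (9 voters):
Pham vs Ruiz: Pham preferred on 0 ballots; Ruiz wins 9–0.
Pham–Weber: Weber 7–2.
Pham–Park: Park 9–0.
Pham–Ahmed: Pham 5–4.
Ruiz vs Weber: Ruiz, 6–3.
Ruiz–Park: Ruiz 6–3.
Ruiz vs Ahmed: Ruiz, 5–4.
Weber vs Park: 4+2 = 6 for Weber, 3 for Park — Weber by 6–3.
Weber vs Ahmed: 3 to 6, Ahmed.
Park vs Ahmed: 5 to 4, Park.
No candidate is winless: Pham beats Ahmed; Ruiz beats Pham; Weber beats Pham; Park beats Pham; Ahmed beats Weber. There is no Condorcet loser.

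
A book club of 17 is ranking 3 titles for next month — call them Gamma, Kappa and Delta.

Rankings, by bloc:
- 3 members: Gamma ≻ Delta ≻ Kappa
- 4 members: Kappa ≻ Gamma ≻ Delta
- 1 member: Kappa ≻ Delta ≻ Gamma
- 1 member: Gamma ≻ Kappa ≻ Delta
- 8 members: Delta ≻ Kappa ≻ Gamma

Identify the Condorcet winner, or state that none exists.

Delta

Check each pair by majority over 17 ballots:
Gamma–Kappa: Kappa 13–4.
Gamma vs Delta: Delta, 9–8.
Kappa vs Delta: Delta, 11–6.
Only Delta has no losses; Delta is the Condorcet winner.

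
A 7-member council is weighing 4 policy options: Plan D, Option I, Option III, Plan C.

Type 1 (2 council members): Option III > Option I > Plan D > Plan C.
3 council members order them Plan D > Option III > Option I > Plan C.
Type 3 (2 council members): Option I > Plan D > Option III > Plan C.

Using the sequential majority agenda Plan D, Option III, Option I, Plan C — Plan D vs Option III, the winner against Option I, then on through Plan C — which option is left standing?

Option I

Round 1: Plan D vs Option III — 5–2, Plan D advances.
Round 2: Plan D vs Option I — 3–4, Option I advances.
Round 3: Option I vs Plan C — 7–0, Option I advances.
Option I survives the agenda.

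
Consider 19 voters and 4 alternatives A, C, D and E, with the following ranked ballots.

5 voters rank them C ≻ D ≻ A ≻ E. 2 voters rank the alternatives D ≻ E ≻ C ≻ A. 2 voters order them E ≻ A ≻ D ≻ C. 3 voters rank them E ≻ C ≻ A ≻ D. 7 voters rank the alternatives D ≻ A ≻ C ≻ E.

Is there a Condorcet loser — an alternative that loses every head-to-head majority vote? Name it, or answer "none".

E

Pairwise majorities:
A–C: C 10–9.
A vs D: D, 14–5.
A–E: A 12–7.
C vs D: 5+3 = 8 for C, 11 for D — D by 11–8.
C vs E: C preferred on 5+7 = 12 ballots; C wins 12–7.
D vs E: D wins 14–5.
E loses to every other alternative — it is the Condorcet loser.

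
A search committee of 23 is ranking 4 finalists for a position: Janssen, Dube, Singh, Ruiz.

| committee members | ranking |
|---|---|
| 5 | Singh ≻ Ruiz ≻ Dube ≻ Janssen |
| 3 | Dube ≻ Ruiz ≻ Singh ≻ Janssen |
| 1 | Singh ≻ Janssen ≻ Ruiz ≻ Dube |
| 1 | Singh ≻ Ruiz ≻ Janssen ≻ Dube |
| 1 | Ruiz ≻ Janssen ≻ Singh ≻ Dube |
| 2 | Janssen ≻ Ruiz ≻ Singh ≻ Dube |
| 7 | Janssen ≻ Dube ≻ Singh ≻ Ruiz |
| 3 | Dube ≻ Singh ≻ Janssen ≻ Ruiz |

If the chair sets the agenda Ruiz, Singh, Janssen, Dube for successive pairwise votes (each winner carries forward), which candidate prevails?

Round 1: Ruiz vs Singh — 6–17, Singh advances.
Round 2: Singh vs Janssen — 13–10, Singh advances.
Round 3: Singh vs Dube — 10–13, Dube advances.
The agenda winner is Dube.

Dube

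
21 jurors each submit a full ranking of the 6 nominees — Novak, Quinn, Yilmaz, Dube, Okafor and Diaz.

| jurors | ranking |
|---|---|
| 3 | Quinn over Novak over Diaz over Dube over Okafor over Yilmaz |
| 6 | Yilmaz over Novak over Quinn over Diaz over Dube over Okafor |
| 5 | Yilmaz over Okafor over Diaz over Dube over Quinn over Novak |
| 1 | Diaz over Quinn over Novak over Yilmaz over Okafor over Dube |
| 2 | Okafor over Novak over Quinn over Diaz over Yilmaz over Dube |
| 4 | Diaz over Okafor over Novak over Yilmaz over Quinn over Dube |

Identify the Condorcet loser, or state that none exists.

Head-to-head results (21 jurors):
Novak vs Quinn: 12 to 9, Novak.
Novak vs Yilmaz: Yilmaz, 11–10.
Novak–Dube: Novak 16–5.
Novak vs Okafor: Okafor wins 11–10.
Novak vs Diaz: 3+6+2 = 11 for Novak, 10 for Diaz — Novak by 11–10.
Quinn–Yilmaz: Yilmaz 15–6.
Quinn vs Dube: Quinn is ranked higher on 3+6+1+2+4 = 16 ballots, Dube on 5. Quinn wins 16–5.
Quinn vs Okafor: Okafor, 11–10.
Quinn vs Diaz: Quinn, 11–10.
Yilmaz vs Dube: Yilmaz preferred on 6+5+1+2+4 = 18 ballots; Yilmaz wins 18–3.
Yilmaz vs Okafor: 6+5+1 = 12 for Yilmaz, 9 for Okafor — Yilmaz by 12–9.
Yilmaz vs Diaz: Yilmaz, 11–10.
Dube vs Okafor: 9 to 12, Okafor.
Dube–Diaz: Diaz 21–0.
Okafor vs Diaz: Diaz, 14–7.
Dube is beaten in every head-to-head and is the Condorcet loser.

Dube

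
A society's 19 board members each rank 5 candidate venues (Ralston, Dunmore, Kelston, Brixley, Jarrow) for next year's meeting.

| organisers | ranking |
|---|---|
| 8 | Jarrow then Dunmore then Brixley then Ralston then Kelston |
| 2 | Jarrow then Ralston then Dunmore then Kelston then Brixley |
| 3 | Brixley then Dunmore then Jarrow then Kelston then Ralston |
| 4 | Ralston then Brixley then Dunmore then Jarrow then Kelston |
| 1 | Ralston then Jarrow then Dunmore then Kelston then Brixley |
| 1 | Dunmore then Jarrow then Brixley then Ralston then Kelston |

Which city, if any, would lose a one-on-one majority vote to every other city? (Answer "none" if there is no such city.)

Pairwise majorities:
Ralston vs Dunmore: Dunmore wins 12–7.
Ralston vs Kelston: Ralston preferred on 8+2+4+1+1 = 16 ballots; Ralston wins 16–3.
Ralston vs Brixley: 2+4+1 = 7 for Ralston, 12 for Brixley — Brixley by 12–7.
Ralston vs Jarrow: Jarrow wins 14–5.
Dunmore–Kelston: Dunmore 19–0.
Dunmore vs Brixley: Dunmore, 12–7.
Dunmore vs Jarrow: Jarrow wins 11–8.
Kelston vs Brixley: Brixley, 16–3.
Kelston vs Jarrow: Jarrow wins 19–0.
Brixley vs Jarrow: Brixley is ranked higher on 3+4 = 7 ballots, Jarrow on 12. Jarrow wins 12–7.
Only Kelston has no wins; Kelston is the Condorcet loser.

Kelston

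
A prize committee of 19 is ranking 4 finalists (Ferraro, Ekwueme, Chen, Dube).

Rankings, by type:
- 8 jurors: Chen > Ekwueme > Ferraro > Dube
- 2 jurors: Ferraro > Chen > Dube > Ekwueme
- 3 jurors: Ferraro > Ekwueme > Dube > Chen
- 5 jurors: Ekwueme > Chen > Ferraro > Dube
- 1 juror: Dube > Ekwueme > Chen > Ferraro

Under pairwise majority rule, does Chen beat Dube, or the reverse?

Chen

Ballots ranking Chen above Dube: 8 + 2 + 5 = 15.
Ballots ranking Dube above Chen: 19 − 15 = 4.
Chen wins the head-to-head 15–4.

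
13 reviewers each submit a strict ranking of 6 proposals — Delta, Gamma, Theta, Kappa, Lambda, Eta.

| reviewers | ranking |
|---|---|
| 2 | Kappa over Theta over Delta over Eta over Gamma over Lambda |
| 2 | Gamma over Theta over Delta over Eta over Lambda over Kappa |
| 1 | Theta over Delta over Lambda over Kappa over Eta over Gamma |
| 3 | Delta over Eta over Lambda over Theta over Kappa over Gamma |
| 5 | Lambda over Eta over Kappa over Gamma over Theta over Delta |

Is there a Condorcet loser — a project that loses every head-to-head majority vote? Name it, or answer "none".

Pairwise majorities:
Delta vs Gamma: 2+1+3 = 6 for Delta, 7 for Gamma — Gamma by 7–6.
Delta vs Theta: Delta is ranked higher on 3 ballots, Theta on 10. Theta wins 10–3.
Delta vs Kappa: Kappa, 7–6.
Delta–Lambda: Delta 8–5.
Delta–Eta: Delta 8–5.
Gamma vs Theta: 2+5 = 7 for Gamma, 6 for Theta — Gamma by 7–6.
Gamma vs Kappa: Gamma preferred on 2 ballots; Kappa wins 11–2.
Gamma vs Lambda: Lambda wins 9–4.
Gamma–Eta: Eta 11–2.
Theta–Kappa: Kappa 7–6.
Theta vs Lambda: 5 to 8, Lambda.
Theta–Eta: Eta 8–5.
Kappa vs Lambda: Kappa preferred on 2 ballots; Lambda wins 11–2.
Kappa–Eta: Eta 10–3.
Lambda vs Eta: Lambda preferred on 1+5 = 6 ballots; Eta wins 7–6.
Each project has at least one pairwise win (Delta beats Lambda; Gamma beats Delta; Theta beats Delta; Kappa beats Delta; Lambda beats Gamma; Eta beats Gamma) — no Condorcet loser.

none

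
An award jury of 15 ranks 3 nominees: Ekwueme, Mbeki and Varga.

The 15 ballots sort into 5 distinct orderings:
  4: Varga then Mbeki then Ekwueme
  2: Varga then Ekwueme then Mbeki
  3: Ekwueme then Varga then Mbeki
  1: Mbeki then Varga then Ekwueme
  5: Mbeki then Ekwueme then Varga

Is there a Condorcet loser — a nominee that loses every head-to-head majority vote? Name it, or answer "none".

Pairwise majorities:
Ekwueme vs Mbeki: Mbeki, 10–5.
Ekwueme vs Varga: 3+5 = 8 for Ekwueme, 7 for Varga — Ekwueme by 8–7.
Mbeki vs Varga: Varga, 9–6.
Each nominee has at least one pairwise win (Ekwueme beats Varga; Mbeki beats Ekwueme; Varga beats Mbeki) — no Condorcet loser.

none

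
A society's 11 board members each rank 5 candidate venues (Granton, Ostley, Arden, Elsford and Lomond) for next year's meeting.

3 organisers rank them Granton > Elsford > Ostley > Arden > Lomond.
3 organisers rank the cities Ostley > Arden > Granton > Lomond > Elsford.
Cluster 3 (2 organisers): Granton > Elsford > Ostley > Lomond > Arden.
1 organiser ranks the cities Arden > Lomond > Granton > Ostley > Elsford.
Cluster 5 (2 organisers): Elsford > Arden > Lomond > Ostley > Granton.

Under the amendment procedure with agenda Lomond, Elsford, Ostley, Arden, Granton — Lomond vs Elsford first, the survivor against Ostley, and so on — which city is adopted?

Round 1: Lomond vs Elsford — 4–7, Elsford advances.
Round 2: Elsford vs Ostley — 7–4, Elsford advances.
Round 3: Elsford vs Arden — 7–4, Elsford advances.
Round 4: Elsford vs Granton — 2–9, Granton advances.
The agenda winner is Granton.

Granton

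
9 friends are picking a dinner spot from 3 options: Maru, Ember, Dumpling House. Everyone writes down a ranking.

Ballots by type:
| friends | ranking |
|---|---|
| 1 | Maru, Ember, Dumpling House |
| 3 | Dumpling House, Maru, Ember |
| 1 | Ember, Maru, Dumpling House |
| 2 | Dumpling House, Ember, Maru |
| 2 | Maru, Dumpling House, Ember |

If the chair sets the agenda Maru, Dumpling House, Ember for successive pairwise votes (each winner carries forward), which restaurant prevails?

Round 1: Maru vs Dumpling House — 4–5, Dumpling House advances.
Round 2: Dumpling House vs Ember — 7–2, Dumpling House advances.
Dumpling House survives the agenda.

Dumpling House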